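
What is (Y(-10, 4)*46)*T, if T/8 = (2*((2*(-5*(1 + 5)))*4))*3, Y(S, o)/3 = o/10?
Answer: -635904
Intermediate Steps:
Y(S, o) = 3*o/10 (Y(S, o) = 3*(o/10) = 3*o/10)
T = -11520 (T = 8*((2*((2*(-5*(1 + 5)))*4))*3) = 8*((2*((2*(-5*6))*4))*3) = 8*((2*((2*(-30))*4))*3) = 8*((2*(-60*4))*3) = 8*((2*(-240))*3) = 8*(-480*3) = 8*(-1440) = -11520)
(Y(-10, 4)*46)*T = (((3/10)*4)*46)*(-11520) = ((6/5)*46)*(-11520) = (276/5)*(-11520) = -635904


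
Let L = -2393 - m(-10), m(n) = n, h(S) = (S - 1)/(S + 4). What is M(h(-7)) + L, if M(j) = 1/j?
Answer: -19061/8 ≈ -2382.6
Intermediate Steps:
h(S) = (-1 + S)/(4 + S)
L = -2383 (L = -2393 - 1*(-10) = -2393 + 10 = -2383)
M(h(-7)) + L = 1/((-1 - 7)/(4 - 7)) - 2383 = 1/(-8/(-3)) - 2383 = 1/(-⅓*(-8)) - 2383 = 1/(8/3) - 2383 = 3/8 - 2383 = -19061/8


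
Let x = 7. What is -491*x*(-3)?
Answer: 10311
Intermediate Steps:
-491*x*(-3) = -3437*(-3) = -491*(-21) = 10311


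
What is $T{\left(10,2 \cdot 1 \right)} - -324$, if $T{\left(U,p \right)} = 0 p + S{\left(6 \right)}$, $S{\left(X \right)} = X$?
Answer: $330$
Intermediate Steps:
$T{\left(U,p \right)} = 6$ ($T{\left(U,p \right)} = 0 p + 6 = 0 + 6 = 6$)
$T{\left(10,2 \cdot 1 \right)} - -324 = 6 - -324 = 6 + 324 = 330$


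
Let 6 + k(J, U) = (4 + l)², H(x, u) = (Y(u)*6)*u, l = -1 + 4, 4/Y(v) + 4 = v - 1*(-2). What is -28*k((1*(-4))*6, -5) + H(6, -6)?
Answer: -1186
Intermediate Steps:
Y(v) = 4/(-2 + v) (Y(v) = 4/(-4 + (v - 1*(-2))) = 4/(-4 + (v + 2)) = 4/(-4 + (2 + v)) = 4/(-2 + v))
l = 3
H(x, u) = 24*u/(-2 + u) (H(x, u) = ((4/(-2 + u))*6)*u = (24/(-2 + u))*u = 24*u/(-2 + u))
k(J, U) = 43 (k(J, U) = -6 + (4 + 3)² = -6 + 7² = -6 + 49 = 43)
-28*k((1*(-4))*6, -5) + H(6, -6) = -28*43 + 24*(-6)/(-2 - 6) = -1204 + 24*(-6)/(-8) = -1204 + 24*(-6)*(-⅛) = -1204 + 18 = -1186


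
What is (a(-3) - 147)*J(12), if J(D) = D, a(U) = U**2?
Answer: -1656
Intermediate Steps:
(a(-3) - 147)*J(12) = ((-3)**2 - 147)*12 = (9 - 147)*12 = -138*12 = -1656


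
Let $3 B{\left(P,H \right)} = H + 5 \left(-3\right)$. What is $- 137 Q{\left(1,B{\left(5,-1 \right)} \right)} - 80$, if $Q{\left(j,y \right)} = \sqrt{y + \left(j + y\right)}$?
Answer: $-80 - \frac{137 i \sqrt{87}}{3} \approx -80.0 - 425.95 i$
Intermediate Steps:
$B{\left(P,H \right)} = -5 + \frac{H}{3}$ ($B{\left(P,H \right)} = \frac{H + 5 \left(-3\right)}{3} = \frac{H - 15}{3} = \frac{-15 + H}{3} = -5 + \frac{H}{3}$)
$Q{\left(j,y \right)} = \sqrt{j + 2 y}$
$- 137 Q{\left(1,B{\left(5,-1 \right)} \right)} - 80 = - 137 \sqrt{1 + 2 \left(-5 + \frac{1}{3} \left(-1\right)\right)} - 80 = - 137 \sqrt{1 + 2 \left(-5 - \frac{1}{3}\right)} - 80 = - 137 \sqrt{1 + 2 \left(- \frac{16}{3}\right)} - 80 = - 137 \sqrt{1 - \frac{32}{3}} - 80 = - 137 \sqrt{- \frac{29}{3}} - 80 = - 137 \frac{i \sqrt{87}}{3} - 80 = - \frac{137 i \sqrt{87}}{3} - 80 = -80 - \frac{137 i \sqrt{87}}{3}$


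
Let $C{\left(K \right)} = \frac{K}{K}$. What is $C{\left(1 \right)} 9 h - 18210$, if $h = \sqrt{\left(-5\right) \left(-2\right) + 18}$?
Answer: $-18210 + 18 \sqrt{7} \approx -18162.0$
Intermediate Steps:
$C{\left(K \right)} = 1$
$h = 2 \sqrt{7}$ ($h = \sqrt{10 + 18} = \sqrt{28} = 2 \sqrt{7} \approx 5.2915$)
$C{\left(1 \right)} 9 h - 18210 = 1 \cdot 9 \cdot 2 \sqrt{7} - 18210 = 9 \cdot 2 \sqrt{7} - 18210 = 18 \sqrt{7} - 18210 = -18210 + 18 \sqrt{7}$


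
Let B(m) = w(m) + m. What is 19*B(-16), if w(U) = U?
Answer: -608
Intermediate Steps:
B(m) = 2*m (B(m) = m + m = 2*m)
19*B(-16) = 19*(2*(-16)) = 19*(-32) = -608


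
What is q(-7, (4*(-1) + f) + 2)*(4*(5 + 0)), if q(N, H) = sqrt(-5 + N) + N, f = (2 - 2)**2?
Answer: -140 + 40*I*sqrt(3) ≈ -140.0 + 69.282*I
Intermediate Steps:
f = 0 (f = 0**2 = 0)
q(N, H) = N + sqrt(-5 + N)
q(-7, (4*(-1) + f) + 2)*(4*(5 + 0)) = (-7 + sqrt(-5 - 7))*(4*(5 + 0)) = (-7 + sqrt(-12))*(4*5) = (-7 + 2*I*sqrt(3))*20 = -140 + 40*I*sqrt(3)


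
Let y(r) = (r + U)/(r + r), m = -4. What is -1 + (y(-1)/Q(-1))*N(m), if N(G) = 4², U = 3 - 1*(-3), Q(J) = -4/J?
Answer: -11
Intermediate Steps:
U = 6 (U = 3 + 3 = 6)
y(r) = (6 + r)/(2*r) (y(r) = (r + 6)/(r + r) = (6 + r)/((2*r)) = (6 + r)*(1/(2*r)) = (6 + r)/(2*r))
N(G) = 16
-1 + (y(-1)/Q(-1))*N(m) = -1 + (((½)*(6 - 1)/(-1))/((-4/(-1))))*16 = -1 + (((½)*(-1)*5)/((-4*(-1))))*16 = -1 - 5/2/4*16 = -1 - 5/2*¼*16 = -1 - 5/8*16 = -1 - 10 = -11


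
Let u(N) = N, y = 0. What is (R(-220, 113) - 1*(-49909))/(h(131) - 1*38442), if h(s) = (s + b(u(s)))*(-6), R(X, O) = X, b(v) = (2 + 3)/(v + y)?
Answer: -2169753/1712966 ≈ -1.2667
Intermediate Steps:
b(v) = 5/v (b(v) = (2 + 3)/(v + 0) = 5/v)
h(s) = -30/s - 6*s (h(s) = (s + 5/s)*(-6) = -30/s - 6*s)
(R(-220, 113) - 1*(-49909))/(h(131) - 1*38442) = (-220 - 1*(-49909))/((-30/131 - 6*131) - 1*38442) = (-220 + 49909)/((-30*1/131 - 786) - 38442) = 49689/((-30/131 - 786) - 38442) = 49689/(-102996/131 - 38442) = 49689/(-5138898/131) = 49689*(-131/5138898) = -2169753/1712966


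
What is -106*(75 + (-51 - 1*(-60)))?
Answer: -8904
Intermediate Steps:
-106*(75 + (-51 - 1*(-60))) = -106*(75 + (-51 + 60)) = -106*(75 + 9) = -106*84 = -8904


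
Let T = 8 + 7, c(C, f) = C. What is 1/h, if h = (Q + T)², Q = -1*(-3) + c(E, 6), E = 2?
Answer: 1/400 ≈ 0.0025000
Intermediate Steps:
Q = 5 (Q = -1*(-3) + 2 = 3 + 2 = 5)
T = 15
h = 400 (h = (5 + 15)² = 20² = 400)
1/h = 1/400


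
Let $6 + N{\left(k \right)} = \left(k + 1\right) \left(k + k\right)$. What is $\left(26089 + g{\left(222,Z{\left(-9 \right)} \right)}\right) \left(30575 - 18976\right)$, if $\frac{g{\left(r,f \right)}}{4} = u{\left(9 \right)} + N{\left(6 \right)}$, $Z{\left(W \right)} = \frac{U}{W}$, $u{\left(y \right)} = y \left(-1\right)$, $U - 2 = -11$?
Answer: $305807635$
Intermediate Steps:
$U = -9$ ($U = 2 - 11 = -9$)
$u{\left(y \right)} = - y$
$N{\left(k \right)} = -6 + 2 k \left(1 + k\right)$ ($N{\left(k \right)} = -6 + \left(k + 1\right) \left(k + k\right) = -6 + \left(1 + k\right) 2 k = -6 + 2 k \left(1 + k\right)$)
$Z{\left(W \right)} = - \frac{9}{W}$
$g{\left(r,f \right)} = 276$ ($g{\left(r,f \right)} = 4 \left(\left(-1\right) 9 + \left(-6 + 2 \cdot 6 + 2 \cdot 6^{2}\right)\right) = 4 \left(-9 + \left(-6 + 12 + 2 \cdot 36\right)\right) = 4 \left(-9 + \left(-6 + 12 + 72\right)\right) = 4 \left(-9 + 78\right) = 4 \cdot 69 = 276$)
$\left(26089 + g{\left(222,Z{\left(-9 \right)} \right)}\right) \left(30575 - 18976\right) = \left(26089 + 276\right) \left(30575 - 18976\right) = 26365 \cdot 11599 = 305807635$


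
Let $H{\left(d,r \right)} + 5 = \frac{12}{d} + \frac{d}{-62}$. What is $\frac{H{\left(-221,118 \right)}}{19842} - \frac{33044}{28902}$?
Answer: $- \frac{1497405042037}{1309622279628} \approx -1.1434$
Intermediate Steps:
$H{\left(d,r \right)} = -5 + \frac{12}{d} - \frac{d}{62}$ ($H{\left(d,r \right)} = -5 + \left(\frac{12}{d} + \frac{d}{-62}\right) = -5 + \left(\frac{12}{d} + d \left(- \frac{1}{62}\right)\right) = -5 - \left(- \frac{12}{d} + \frac{d}{62}\right) = -5 + \frac{12}{d} - \frac{d}{62}$)
$\frac{H{\left(-221,118 \right)}}{19842} - \frac{33044}{28902} = \frac{-5 + \frac{12}{-221} - - \frac{221}{62}}{19842} - \frac{33044}{28902} = \left(-5 + 12 \left(- \frac{1}{221}\right) + \frac{221}{62}\right) \frac{1}{19842} - \frac{16522}{14451} = \left(-5 - \frac{12}{221} + \frac{221}{62}\right) \frac{1}{19842} - \frac{16522}{14451} = \left(- \frac{20413}{13702}\right) \frac{1}{19842} - \frac{16522}{14451} = - \frac{20413}{271875084} - \frac{16522}{14451} = - \frac{1497405042037}{1309622279628}$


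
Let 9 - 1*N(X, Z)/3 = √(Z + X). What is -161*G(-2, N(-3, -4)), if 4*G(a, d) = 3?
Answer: -483/4 ≈ -120.75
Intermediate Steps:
N(X, Z) = 27 - 3*√(X + Z) (N(X, Z) = 27 - 3*√(Z + X) = 27 - 3*√(X + Z))
G(a, d) = ¾ (G(a, d) = (¼)*3 = ¾)
-161*G(-2, N(-3, -4)) = -161*¾ = -483/4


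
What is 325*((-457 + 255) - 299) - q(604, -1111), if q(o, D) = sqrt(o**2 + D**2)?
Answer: -162825 - sqrt(1599137) ≈ -1.6409e+5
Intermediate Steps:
q(o, D) = sqrt(D**2 + o**2)
325*((-457 + 255) - 299) - q(604, -1111) = 325*((-457 + 255) - 299) - sqrt((-1111)**2 + 604**2) = 325*(-202 - 299) - sqrt(1234321 + 364816) = 325*(-501) - sqrt(1599137) = -162825 - sqrt(1599137)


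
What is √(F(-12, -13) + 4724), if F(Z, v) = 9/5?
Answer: √118145/5 ≈ 68.745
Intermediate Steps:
F(Z, v) = 9/5 (F(Z, v) = 9*(⅕) = 9/5)
√(F(-12, -13) + 4724) = √(9/5 + 4724) = √(23629/5) = √118145/5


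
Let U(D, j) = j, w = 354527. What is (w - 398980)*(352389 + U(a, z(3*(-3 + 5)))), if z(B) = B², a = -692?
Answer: -15666348525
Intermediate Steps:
(w - 398980)*(352389 + U(a, z(3*(-3 + 5)))) = (354527 - 398980)*(352389 + (3*(-3 + 5))²) = -44453*(352389 + (3*2)²) = -44453*(352389 + 6²) = -44453*(352389 + 36) = -44453*352425 = -15666348525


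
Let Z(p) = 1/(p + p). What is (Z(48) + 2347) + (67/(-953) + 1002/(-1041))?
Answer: 74476192387/31746336 ≈ 2346.0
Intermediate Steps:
Z(p) = 1/(2*p)
(Z(48) + 2347) + (67/(-953) + 1002/(-1041)) = ((½)/48 + 2347) + (67/(-953) + 1002/(-1041)) = ((½)*(1/48) + 2347) + (67*(-1/953) + 1002*(-1/1041)) = (1/96 + 2347) + (-67/953 - 334/347) = 225313/96 - 341551/330691 = 74476192387/31746336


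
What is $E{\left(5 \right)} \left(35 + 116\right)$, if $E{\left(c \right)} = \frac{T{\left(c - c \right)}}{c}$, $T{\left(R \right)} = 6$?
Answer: $\frac{906}{5} \approx 181.2$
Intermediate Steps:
$E{\left(c \right)} = \frac{6}{c}$
$E{\left(5 \right)} \left(35 + 116\right) = \frac{6}{5} \left(35 + 116\right) = 6 \cdot \frac{1}{5} \cdot 151 = \frac{6}{5} \cdot 151 = \frac{906}{5}$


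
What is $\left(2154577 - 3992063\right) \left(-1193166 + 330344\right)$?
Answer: $1585423345492$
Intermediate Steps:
$\left(2154577 - 3992063\right) \left(-1193166 + 330344\right) = \left(-1837486\right) \left(-862822\right) = 1585423345492$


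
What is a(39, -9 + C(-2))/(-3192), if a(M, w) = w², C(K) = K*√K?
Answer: -73/3192 - 3*I*√2/266 ≈ -0.02287 - 0.01595*I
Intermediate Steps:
C(K) = K^(3/2)
a(39, -9 + C(-2))/(-3192) = (-9 + (-2)^(3/2))²/(-3192) = (-9 - 2*I*√2)²*(-1/3192) = -(-9 - 2*I*√2)²/3192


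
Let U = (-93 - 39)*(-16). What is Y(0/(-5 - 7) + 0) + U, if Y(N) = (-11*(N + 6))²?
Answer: 6468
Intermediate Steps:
U = 2112 (U = -132*(-16) = 2112)
Y(N) = (-66 - 11*N)² (Y(N) = (-11*(6 + N))² = (-66 - 11*N)²)
Y(0/(-5 - 7) + 0) + U = 121*(6 + (0/(-5 - 7) + 0))² + 2112 = 121*(6 + (0/(-12) + 0))² + 2112 = 121*(6 + (-1/12*0 + 0))² + 2112 = 121*(6 + (0 + 0))² + 2112 = 121*(6 + 0)² + 2112 = 121*6² + 2112 = 121*36 + 2112 = 4356 + 2112 = 6468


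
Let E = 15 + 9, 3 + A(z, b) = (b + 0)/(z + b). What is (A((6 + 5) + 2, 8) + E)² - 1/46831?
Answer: 9441175990/20652471 ≈ 457.15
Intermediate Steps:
A(z, b) = -3 + b/(b + z) (A(z, b) = -3 + (b + 0)/(z + b) = -3 + b/(b + z))
E = 24
(A((6 + 5) + 2, 8) + E)² - 1/46831 = ((-3*((6 + 5) + 2) - 2*8)/(8 + ((6 + 5) + 2)) + 24)² - 1/46831 = ((-3*(11 + 2) - 16)/(8 + (11 + 2)) + 24)² - 1*1/46831 = ((-3*13 - 16)/(8 + 13) + 24)² - 1/46831 = ((-39 - 16)/21 + 24)² - 1/46831 = ((1/21)*(-55) + 24)² - 1/46831 = (-55/21 + 24)² - 1/46831 = (449/21)² - 1/46831 = 201601/441 - 1/46831 = 9441175990/20652471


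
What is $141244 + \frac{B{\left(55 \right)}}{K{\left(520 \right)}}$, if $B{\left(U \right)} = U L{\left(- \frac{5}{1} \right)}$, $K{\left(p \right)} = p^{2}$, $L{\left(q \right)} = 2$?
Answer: $\frac{3819237771}{27040} \approx 1.4124 \cdot 10^{5}$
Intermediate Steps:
$B{\left(U \right)} = 2 U$ ($B{\left(U \right)} = U 2 = 2 U$)
$141244 + \frac{B{\left(55 \right)}}{K{\left(520 \right)}} = 141244 + \frac{2 \cdot 55}{520^{2}} = 141244 + \frac{110}{270400} = 141244 + 110 \cdot \frac{1}{270400} = 141244 + \frac{11}{27040} = \frac{3819237771}{27040}$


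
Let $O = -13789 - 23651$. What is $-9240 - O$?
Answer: $28200$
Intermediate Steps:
$O = -37440$ ($O = -13789 - 23651 = -37440$)
$-9240 - O = -9240 - -37440 = -9240 + 37440 = 28200$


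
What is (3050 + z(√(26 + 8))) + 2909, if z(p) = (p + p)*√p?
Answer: 5959 + 2*34^(¾) ≈ 5987.2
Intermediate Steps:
z(p) = 2*p^(3/2) (z(p) = (2*p)*√p = 2*p^(3/2))
(3050 + z(√(26 + 8))) + 2909 = (3050 + 2*(√(26 + 8))^(3/2)) + 2909 = (3050 + 2*(√34)^(3/2)) + 2909 = (3050 + 2*34^(¾)) + 2909 = 5959 + 2*34^(¾)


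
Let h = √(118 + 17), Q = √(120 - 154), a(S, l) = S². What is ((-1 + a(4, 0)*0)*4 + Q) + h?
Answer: -4 + 3*√15 + I*√34 ≈ 7.6189 + 5.831*I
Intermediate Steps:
Q = I*√34 (Q = √(-34) = I*√34 ≈ 5.8309*I)
h = 3*√15 (h = √135 = 3*√15 ≈ 11.619)
((-1 + a(4, 0)*0)*4 + Q) + h = ((-1 + 4²*0)*4 + I*√34) + 3*√15 = ((-1 + 16*0)*4 + I*√34) + 3*√15 = ((-1 + 0)*4 + I*√34) + 3*√15 = (-1*4 + I*√34) + 3*√15 = (-4 + I*√34) + 3*√15 = -4 + 3*√15 + I*√34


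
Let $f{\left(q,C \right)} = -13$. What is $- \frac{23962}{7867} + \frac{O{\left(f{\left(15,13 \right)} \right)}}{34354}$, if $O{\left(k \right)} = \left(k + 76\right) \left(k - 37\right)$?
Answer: $- \frac{423985799}{135131459} \approx -3.1376$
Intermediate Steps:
$O{\left(k \right)} = \left(-37 + k\right) \left(76 + k\right)$ ($O{\left(k \right)} = \left(76 + k\right) \left(-37 + k\right) = \left(-37 + k\right) \left(76 + k\right)$)
$- \frac{23962}{7867} + \frac{O{\left(f{\left(15,13 \right)} \right)}}{34354} = - \frac{23962}{7867} + \frac{-2812 + \left(-13\right)^{2} + 39 \left(-13\right)}{34354} = \left(-23962\right) \frac{1}{7867} + \left(-2812 + 169 - 507\right) \frac{1}{34354} = - \frac{23962}{7867} - \frac{1575}{17177} = - \frac{423985799}{135131459}$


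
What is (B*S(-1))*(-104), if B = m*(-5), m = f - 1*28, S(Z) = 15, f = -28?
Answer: -436800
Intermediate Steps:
m = -56 (m = -28 - 1*28 = -28 - 28 = -56)
B = 280 (B = -56*(-5) = 280)
(B*S(-1))*(-104) = (280*15)*(-104) = 4200*(-104) = -436800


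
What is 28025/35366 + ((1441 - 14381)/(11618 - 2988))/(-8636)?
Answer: 26114048663/32947266211 ≈ 0.79260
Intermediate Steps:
28025/35366 + ((1441 - 14381)/(11618 - 2988))/(-8636) = 28025*(1/35366) - 12940/8630*(-1/8636) = 28025/35366 - 12940*1/8630*(-1/8636) = 28025/35366 - 1294/863*(-1/8636) = 28025/35366 + 647/3726434 = 26114048663/32947266211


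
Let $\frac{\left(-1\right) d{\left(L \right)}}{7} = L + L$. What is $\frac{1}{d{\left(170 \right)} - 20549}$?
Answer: $- \frac{1}{22929} \approx -4.3613 \cdot 10^{-5}$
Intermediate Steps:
$d{\left(L \right)} = - 14 L$ ($d{\left(L \right)} = - 7 \left(L + L\right) = - 7 \cdot 2 L = - 14 L$)
$\frac{1}{d{\left(170 \right)} - 20549} = \frac{1}{\left(-14\right) 170 - 20549} = \frac{1}{-2380 - 20549} = \frac{1}{-22929} = - \frac{1}{22929}$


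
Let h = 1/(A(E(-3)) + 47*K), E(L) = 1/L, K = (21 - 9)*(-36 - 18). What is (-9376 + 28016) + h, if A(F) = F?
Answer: 1703118157/91369 ≈ 18640.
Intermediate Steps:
K = -648 (K = 12*(-54) = -648)
h = -3/91369 (h = 1/(1/(-3) + 47*(-648)) = 1/(-1/3 - 30456) = 1/(-91369/3) = -3/91369 ≈ -3.2834e-5)
(-9376 + 28016) + h = (-9376 + 28016) - 3/91369 = 18640 - 3/91369 = 1703118157/91369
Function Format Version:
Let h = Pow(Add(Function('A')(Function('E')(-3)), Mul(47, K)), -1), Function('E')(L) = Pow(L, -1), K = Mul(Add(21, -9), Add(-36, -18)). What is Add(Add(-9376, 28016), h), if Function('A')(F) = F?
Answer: Rational(1703118157, 91369) ≈ 18640.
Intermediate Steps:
K = -648 (K = Mul(12, -54) = -648)
h = Rational(-3, 91369) (h = Pow(Add(Pow(-3, -1), Mul(47, -648)), -1) = Pow(Add(Rational(-1, 3), -30456), -1) = Pow(Rational(-91369, 3), -1) = Rational(-3, 91369) ≈ -3.2834e-5)
Add(Add(-9376, 28016), h) = Add(Add(-9376, 28016), Rational(-3, 91369)) = Add(18640, Rational(-3, 91369)) = Rational(1703118157, 91369)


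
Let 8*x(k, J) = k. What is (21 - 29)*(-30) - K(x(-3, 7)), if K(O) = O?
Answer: 1923/8 ≈ 240.38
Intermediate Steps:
x(k, J) = k/8
(21 - 29)*(-30) - K(x(-3, 7)) = (21 - 29)*(-30) - (-3)/8 = -8*(-30) - 1*(-3/8) = 240 + 3/8 = 1923/8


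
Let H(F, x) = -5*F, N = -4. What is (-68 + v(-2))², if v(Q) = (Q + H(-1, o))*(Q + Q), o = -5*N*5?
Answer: 6400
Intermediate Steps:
o = 100 (o = -5*(-4)*5 = 20*5 = 100)
v(Q) = 2*Q*(5 + Q) (v(Q) = (Q - 5*(-1))*(Q + Q) = (Q + 5)*(2*Q) = (5 + Q)*(2*Q) = 2*Q*(5 + Q))
(-68 + v(-2))² = (-68 + 2*(-2)*(5 - 2))² = (-68 + 2*(-2)*3)² = (-68 - 12)² = (-80)² = 6400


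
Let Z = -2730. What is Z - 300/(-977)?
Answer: -2666910/977 ≈ -2729.7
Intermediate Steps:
Z - 300/(-977) = -2730 - 300/(-977) = -2730 - 300*(-1)/977 = -2730 - 1*(-300/977) = -2730 + 300/977 = -2666910/977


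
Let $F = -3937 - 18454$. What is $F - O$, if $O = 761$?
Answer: $-23152$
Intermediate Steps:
$F = -22391$ ($F = -3937 - 18454 = -22391$)
$F - O = -22391 - 761 = -23152$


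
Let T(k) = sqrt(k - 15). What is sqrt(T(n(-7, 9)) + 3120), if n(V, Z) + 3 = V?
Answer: sqrt(3120 + 5*I) ≈ 55.857 + 0.0448*I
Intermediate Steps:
n(V, Z) = -3 + V
T(k) = sqrt(-15 + k)
sqrt(T(n(-7, 9)) + 3120) = sqrt(sqrt(-15 + (-3 - 7)) + 3120) = sqrt(sqrt(-15 - 10) + 3120) = sqrt(sqrt(-25) + 3120) = sqrt(5*I + 3120) = sqrt(3120 + 5*I)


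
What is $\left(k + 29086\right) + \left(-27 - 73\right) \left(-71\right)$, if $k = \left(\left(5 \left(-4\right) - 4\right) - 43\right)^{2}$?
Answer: $40675$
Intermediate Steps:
$k = 4489$ ($k = \left(\left(-20 - 4\right) - 43\right)^{2} = \left(-24 - 43\right)^{2} = \left(-67\right)^{2} = 4489$)
$\left(k + 29086\right) + \left(-27 - 73\right) \left(-71\right) = \left(4489 + 29086\right) + \left(-27 - 73\right) \left(-71\right) = 33575 - -7100 = 33575 + 7100 = 40675$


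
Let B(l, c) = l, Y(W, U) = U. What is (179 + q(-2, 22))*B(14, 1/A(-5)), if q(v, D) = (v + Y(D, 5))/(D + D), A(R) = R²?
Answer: 55153/22 ≈ 2507.0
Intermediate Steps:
q(v, D) = (5 + v)/(2*D) (q(v, D) = (v + 5)/(D + D) = (5 + v)/((2*D)) = (5 + v)*(1/(2*D)) = (5 + v)/(2*D))
(179 + q(-2, 22))*B(14, 1/A(-5)) = (179 + (½)*(5 - 2)/22)*14 = (179 + (½)*(1/22)*3)*14 = (179 + 3/44)*14 = (7879/44)*14 = 55153/22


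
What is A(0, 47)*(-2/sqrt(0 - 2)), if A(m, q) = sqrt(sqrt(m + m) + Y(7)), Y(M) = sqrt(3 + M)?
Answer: I*2**(3/4)*5**(1/4) ≈ 2.5149*I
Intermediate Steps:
A(m, q) = sqrt(sqrt(10) + sqrt(2)*sqrt(m)) (A(m, q) = sqrt(sqrt(m + m) + sqrt(3 + 7)) = sqrt(sqrt(2*m) + sqrt(10)) = sqrt(sqrt(2)*sqrt(m) + sqrt(10)) = sqrt(sqrt(10) + sqrt(2)*sqrt(m)))
A(0, 47)*(-2/sqrt(0 - 2)) = sqrt(sqrt(10) + sqrt(2)*sqrt(0))*(-2/sqrt(0 - 2)) = sqrt(sqrt(10) + sqrt(2)*0)*(-2*(-I*sqrt(2)/2)) = sqrt(sqrt(10) + 0)*(-2*(-I*sqrt(2)/2)) = sqrt(sqrt(10))*(-(-1)*I*sqrt(2)) = 10**(1/4)*(I*sqrt(2)) = I*2**(3/4)*5**(1/4)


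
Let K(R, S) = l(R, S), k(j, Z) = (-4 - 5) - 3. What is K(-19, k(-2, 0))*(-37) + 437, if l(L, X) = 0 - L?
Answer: -266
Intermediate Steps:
l(L, X) = -L
k(j, Z) = -12 (k(j, Z) = -9 - 3 = -12)
K(R, S) = -R
K(-19, k(-2, 0))*(-37) + 437 = -1*(-19)*(-37) + 437 = 19*(-37) + 437 = -703 + 437 = -266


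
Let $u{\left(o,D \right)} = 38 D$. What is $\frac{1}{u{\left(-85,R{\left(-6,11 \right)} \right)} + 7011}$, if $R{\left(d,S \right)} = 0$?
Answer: $\frac{1}{7011} \approx 0.00014263$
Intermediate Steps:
$\frac{1}{u{\left(-85,R{\left(-6,11 \right)} \right)} + 7011} = \frac{1}{38 \cdot 0 + 7011} = \frac{1}{0 + 7011} = \frac{1}{7011}$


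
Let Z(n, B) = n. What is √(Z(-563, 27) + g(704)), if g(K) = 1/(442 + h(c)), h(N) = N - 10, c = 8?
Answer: I*√27249090/220 ≈ 23.728*I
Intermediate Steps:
h(N) = -10 + N
g(K) = 1/440 (g(K) = 1/(442 + (-10 + 8)) = 1/(442 - 2) = 1/440)
√(Z(-563, 27) + g(704)) = √(-563 + 1/440) = √(-247719/440) = I*√27249090/220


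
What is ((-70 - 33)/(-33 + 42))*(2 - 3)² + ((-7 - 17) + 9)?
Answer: -238/9 ≈ -26.444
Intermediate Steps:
((-70 - 33)/(-33 + 42))*(2 - 3)² + ((-7 - 17) + 9) = -103/9*(-1)² + (-24 + 9) = -103*⅑*1 - 15 = -103/9*1 - 15 = -103/9 - 15 = -238/9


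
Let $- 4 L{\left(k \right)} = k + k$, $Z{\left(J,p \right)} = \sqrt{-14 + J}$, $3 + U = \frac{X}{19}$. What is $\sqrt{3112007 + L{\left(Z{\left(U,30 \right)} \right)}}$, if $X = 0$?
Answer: $\frac{\sqrt{12448028 - 2 i \sqrt{17}}}{2} \approx 1764.1 - 0.00058431 i$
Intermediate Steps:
$U = -3$ ($U = -3 + \frac{0}{19} = -3 + 0 \cdot \frac{1}{19} = -3 + 0 = -3$)
$L{\left(k \right)} = - \frac{k}{2}$ ($L{\left(k \right)} = - \frac{k + k}{4} = - \frac{2 k}{4} = - \frac{k}{2}$)
$\sqrt{3112007 + L{\left(Z{\left(U,30 \right)} \right)}} = \sqrt{3112007 - \frac{\sqrt{-14 - 3}}{2}} = \sqrt{3112007 - \frac{\sqrt{-17}}{2}} = \sqrt{3112007 - \frac{i \sqrt{17}}{2}}$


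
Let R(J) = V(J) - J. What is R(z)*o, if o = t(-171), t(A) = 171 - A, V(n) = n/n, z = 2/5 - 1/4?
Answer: 2907/10 ≈ 290.70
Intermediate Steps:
z = 3/20 (z = 2*(1/5) - 1*1/4 = 2/5 - 1/4 = 3/20 ≈ 0.15000)
V(n) = 1
o = 342 (o = 171 - 1*(-171) = 171 + 171 = 342)
R(J) = 1 - J
R(z)*o = (1 - 1*3/20)*342 = (1 - 3/20)*342 = (17/20)*342 = 2907/10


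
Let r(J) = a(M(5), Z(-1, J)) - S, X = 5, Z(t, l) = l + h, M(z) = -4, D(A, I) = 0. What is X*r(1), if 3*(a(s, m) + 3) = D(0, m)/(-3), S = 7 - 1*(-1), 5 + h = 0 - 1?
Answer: -55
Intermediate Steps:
h = -6 (h = -5 + (0 - 1) = -5 - 1 = -6)
S = 8 (S = 7 + 1 = 8)
Z(t, l) = -6 + l (Z(t, l) = l - 6 = -6 + l)
a(s, m) = -3 (a(s, m) = -3 + (0/(-3))/3 = -3 + (0*(-⅓))/3 = -3 + (⅓)*0 = -3 + 0 = -3)
r(J) = -11 (r(J) = -3 - 1*8 = -3 - 8 = -11)
X*r(1) = 5*(-11) = -55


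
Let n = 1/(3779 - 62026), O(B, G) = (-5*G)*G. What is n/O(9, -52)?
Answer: 1/787499440 ≈ 1.2698e-9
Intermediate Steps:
O(B, G) = -5*G**2
n = -1/58247 (n = 1/(-58247) = -1/58247 ≈ -1.7168e-5)
n/O(9, -52) = -1/(58247*((-5*(-52)**2))) = -1/(58247*((-5*2704))) = -1/58247/(-13520) = -1/58247*(-1/13520) = 1/787499440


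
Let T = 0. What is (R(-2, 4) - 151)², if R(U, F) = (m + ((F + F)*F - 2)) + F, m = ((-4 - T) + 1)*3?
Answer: 15876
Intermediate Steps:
m = -9 (m = ((-4 - 1*0) + 1)*3 = ((-4 + 0) + 1)*3 = (-4 + 1)*3 = -3*3 = -9)
R(U, F) = -11 + F + 2*F² (R(U, F) = (-9 + ((F + F)*F - 2)) + F = (-9 + ((2*F)*F - 2)) + F = (-9 + (2*F² - 2)) + F = (-9 + (-2 + 2*F²)) + F = (-11 + 2*F²) + F = -11 + F + 2*F²)
(R(-2, 4) - 151)² = ((-11 + 4 + 2*4²) - 151)² = ((-11 + 4 + 2*16) - 151)² = ((-11 + 4 + 32) - 151)² = (25 - 151)² = (-126)² = 15876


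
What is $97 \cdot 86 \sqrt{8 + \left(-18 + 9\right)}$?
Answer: $8342 i \approx 8342.0 i$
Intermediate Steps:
$97 \cdot 86 \sqrt{8 + \left(-18 + 9\right)} = 8342 \sqrt{8 - 9} = 8342 \sqrt{-1} = 8342 i$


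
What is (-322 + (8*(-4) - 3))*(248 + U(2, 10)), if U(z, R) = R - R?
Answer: -88536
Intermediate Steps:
U(z, R) = 0
(-322 + (8*(-4) - 3))*(248 + U(2, 10)) = (-322 + (8*(-4) - 3))*(248 + 0) = (-322 + (-32 - 3))*248 = (-322 - 35)*248 = -357*248 = -88536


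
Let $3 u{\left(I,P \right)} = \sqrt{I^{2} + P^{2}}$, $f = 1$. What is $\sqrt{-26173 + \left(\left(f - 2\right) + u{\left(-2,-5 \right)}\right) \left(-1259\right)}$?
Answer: $\frac{\sqrt{-224226 - 3777 \sqrt{29}}}{3} \approx 164.85 i$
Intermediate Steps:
$u{\left(I,P \right)} = \frac{\sqrt{I^{2} + P^{2}}}{3}$
$\sqrt{-26173 + \left(\left(f - 2\right) + u{\left(-2,-5 \right)}\right) \left(-1259\right)} = \sqrt{-26173 + \left(\left(1 - 2\right) + \frac{\sqrt{\left(-2\right)^{2} + \left(-5\right)^{2}}}{3}\right) \left(-1259\right)} = \sqrt{-26173 + \left(-1 + \frac{\sqrt{4 + 25}}{3}\right) \left(-1259\right)} = \sqrt{-26173 + \left(-1 + \frac{\sqrt{29}}{3}\right) \left(-1259\right)} = \sqrt{-26173 + \left(1259 - \frac{1259 \sqrt{29}}{3}\right)} = \sqrt{-24914 - \frac{1259 \sqrt{29}}{3}}$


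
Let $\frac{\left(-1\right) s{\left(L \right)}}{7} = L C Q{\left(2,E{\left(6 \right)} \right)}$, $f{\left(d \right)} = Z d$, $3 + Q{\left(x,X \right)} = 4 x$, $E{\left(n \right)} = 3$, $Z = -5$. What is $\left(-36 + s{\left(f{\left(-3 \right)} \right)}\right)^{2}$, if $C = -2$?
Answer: $1028196$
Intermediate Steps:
$Q{\left(x,X \right)} = -3 + 4 x$
$f{\left(d \right)} = - 5 d$
$s{\left(L \right)} = 70 L$ ($s{\left(L \right)} = - 7 L \left(-2\right) \left(-3 + 4 \cdot 2\right) = - 7 - 2 L \left(-3 + 8\right) = - 7 - 2 L 5 = - 7 \left(- 10 L\right) = 70 L$)
$\left(-36 + s{\left(f{\left(-3 \right)} \right)}\right)^{2} = \left(-36 + 70 \left(\left(-5\right) \left(-3\right)\right)\right)^{2} = \left(-36 + 70 \cdot 15\right)^{2} = \left(-36 + 1050\right)^{2} = 1014^{2} = 1028196$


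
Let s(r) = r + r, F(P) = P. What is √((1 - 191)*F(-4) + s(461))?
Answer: 29*√2 ≈ 41.012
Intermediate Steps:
s(r) = 2*r
√((1 - 191)*F(-4) + s(461)) = √((1 - 191)*(-4) + 2*461) = √(-190*(-4) + 922) = √(760 + 922) = √1682 = 29*√2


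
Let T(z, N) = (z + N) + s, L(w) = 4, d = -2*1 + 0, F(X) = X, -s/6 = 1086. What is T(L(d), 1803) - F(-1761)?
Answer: -2948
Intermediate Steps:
s = -6516 (s = -6*1086 = -6516)
d = -2 (d = -2 + 0 = -2)
T(z, N) = -6516 + N + z (T(z, N) = (z + N) - 6516 = (N + z) - 6516 = -6516 + N + z)
T(L(d), 1803) - F(-1761) = (-6516 + 1803 + 4) - 1*(-1761) = -4709 + 1761 = -2948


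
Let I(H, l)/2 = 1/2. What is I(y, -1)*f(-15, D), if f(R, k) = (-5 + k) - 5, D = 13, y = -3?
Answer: 3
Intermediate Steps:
I(H, l) = 1 (I(H, l) = 2/2 = 2*(½) = 1)
f(R, k) = -10 + k
I(y, -1)*f(-15, D) = 1*(-10 + 13) = 1*3 = 3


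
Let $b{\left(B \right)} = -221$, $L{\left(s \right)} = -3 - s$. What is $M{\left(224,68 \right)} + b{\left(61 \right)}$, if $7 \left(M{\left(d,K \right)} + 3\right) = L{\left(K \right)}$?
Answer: $- \frac{1639}{7} \approx -234.14$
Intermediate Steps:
$M{\left(d,K \right)} = - \frac{24}{7} - \frac{K}{7}$ ($M{\left(d,K \right)} = -3 + \frac{-3 - K}{7} = -3 - \left(\frac{3}{7} + \frac{K}{7}\right) = - \frac{24}{7} - \frac{K}{7}$)
$M{\left(224,68 \right)} + b{\left(61 \right)} = \left(- \frac{24}{7} - \frac{68}{7}\right) - 221 = - \frac{92}{7} - 221 = - \frac{1639}{7}$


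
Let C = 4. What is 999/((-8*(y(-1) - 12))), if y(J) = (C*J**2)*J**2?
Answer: 999/64 ≈ 15.609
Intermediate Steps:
y(J) = 4*J**4 (y(J) = (4*J**2)*J**2 = 4*J**4)
999/((-8*(y(-1) - 12))) = 999/((-8*(4*(-1)**4 - 12))) = 999/((-8*(4*1 - 12))) = 999/((-8*(4 - 12))) = 999/((-8*(-8))) = 999/64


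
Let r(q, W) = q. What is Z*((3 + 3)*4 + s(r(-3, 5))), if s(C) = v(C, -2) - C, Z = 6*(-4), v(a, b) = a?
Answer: -576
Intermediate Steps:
Z = -24
s(C) = 0 (s(C) = C - C = 0)
Z*((3 + 3)*4 + s(r(-3, 5))) = -24*((3 + 3)*4 + 0) = -24*(6*4 + 0) = -24*(24 + 0) = -24*24 = -576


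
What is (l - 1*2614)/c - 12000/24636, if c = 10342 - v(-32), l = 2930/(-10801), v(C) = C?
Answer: -28336601572/38339629237 ≈ -0.73909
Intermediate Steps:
l = -2930/10801 (l = 2930*(-1/10801) = -2930/10801 ≈ -0.27127)
c = 10374 (c = 10342 - 1*(-32) = 10342 + 32 = 10374)
(l - 1*2614)/c - 12000/24636 = (-2930/10801 - 1*2614)/10374 - 12000/24636 = (-2930/10801 - 2614)*(1/10374) - 12000*1/24636 = -28236744/10801*1/10374 - 1000/2053 = -4706124/18674929 - 1000/2053 = -28336601572/38339629237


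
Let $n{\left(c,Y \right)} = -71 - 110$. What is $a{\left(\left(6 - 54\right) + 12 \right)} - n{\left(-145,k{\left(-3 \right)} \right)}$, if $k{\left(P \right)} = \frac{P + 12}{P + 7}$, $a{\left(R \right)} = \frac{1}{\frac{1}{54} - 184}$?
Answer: $\frac{1798181}{9935} \approx 180.99$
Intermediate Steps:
$a{\left(R \right)} = - \frac{54}{9935}$ ($a{\left(R \right)} = \frac{1}{\frac{1}{54} - 184} = \frac{1}{- \frac{9935}{54}} = - \frac{54}{9935}$)
$k{\left(P \right)} = \frac{12 + P}{7 + P}$
$n{\left(c,Y \right)} = -181$ ($n{\left(c,Y \right)} = -71 - 110 = -181$)
$a{\left(\left(6 - 54\right) + 12 \right)} - n{\left(-145,k{\left(-3 \right)} \right)} = - \frac{54}{9935} - -181 = - \frac{54}{9935} + 181 = \frac{1798181}{9935}$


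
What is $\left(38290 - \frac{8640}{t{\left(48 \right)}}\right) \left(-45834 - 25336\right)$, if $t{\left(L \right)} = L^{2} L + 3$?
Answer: $- \frac{20092116144980}{7373} \approx -2.7251 \cdot 10^{9}$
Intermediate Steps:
$t{\left(L \right)} = 3 + L^{3}$ ($t{\left(L \right)} = L^{3} + 3 = 3 + L^{3}$)
$\left(38290 - \frac{8640}{t{\left(48 \right)}}\right) \left(-45834 - 25336\right) = \left(38290 - \frac{8640}{3 + 48^{3}}\right) \left(-45834 - 25336\right) = \left(38290 - \frac{8640}{3 + 110592}\right) \left(-71170\right) = \left(38290 - \frac{8640}{110595}\right) \left(-71170\right) = \left(38290 - \frac{576}{7373}\right) \left(-71170\right) = \frac{282311594}{7373} \left(-71170\right) = - \frac{20092116144980}{7373}$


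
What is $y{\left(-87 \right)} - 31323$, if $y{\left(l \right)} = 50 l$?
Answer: $-35673$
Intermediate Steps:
$y{\left(-87 \right)} - 31323 = 50 \left(-87\right) - 31323 = -4350 - 31323 = -35673$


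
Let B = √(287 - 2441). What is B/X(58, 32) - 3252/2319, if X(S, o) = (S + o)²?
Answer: -1084/773 + I*√2154/8100 ≈ -1.4023 + 0.0057298*I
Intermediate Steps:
B = I*√2154 (B = √(-2154) = I*√2154 ≈ 46.411*I)
B/X(58, 32) - 3252/2319 = (I*√2154)/((58 + 32)²) - 3252/2319 = (I*√2154)/(90²) - 3252*1/2319 = (I*√2154)/8100 - 1084/773 = (I*√2154)*(1/8100) - 1084/773 = I*√2154/8100 - 1084/773 = -1084/773 + I*√2154/8100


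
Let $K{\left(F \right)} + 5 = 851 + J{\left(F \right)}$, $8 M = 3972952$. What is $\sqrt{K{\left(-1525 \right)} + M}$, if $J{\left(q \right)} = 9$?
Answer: $\sqrt{497474} \approx 705.32$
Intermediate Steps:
$M = 496619$ ($M = \frac{1}{8} \cdot 3972952 = 496619$)
$K{\left(F \right)} = 855$ ($K{\left(F \right)} = -5 + \left(851 + 9\right) = -5 + 860 = 855$)
$\sqrt{K{\left(-1525 \right)} + M} = \sqrt{855 + 496619} = \sqrt{497474}$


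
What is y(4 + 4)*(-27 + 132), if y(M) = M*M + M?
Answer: 7560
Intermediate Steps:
y(M) = M + M² (y(M) = M² + M = M + M²)
y(4 + 4)*(-27 + 132) = ((4 + 4)*(1 + (4 + 4)))*(-27 + 132) = (8*(1 + 8))*105 = (8*9)*105 = 72*105 = 7560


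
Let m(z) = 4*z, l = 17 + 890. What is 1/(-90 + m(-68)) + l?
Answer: 328333/362 ≈ 907.00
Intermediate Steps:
l = 907
1/(-90 + m(-68)) + l = 1/(-90 + 4*(-68)) + 907 = 1/(-90 - 272) + 907 = 1/(-362) + 907 = -1/362 + 907 = 328333/362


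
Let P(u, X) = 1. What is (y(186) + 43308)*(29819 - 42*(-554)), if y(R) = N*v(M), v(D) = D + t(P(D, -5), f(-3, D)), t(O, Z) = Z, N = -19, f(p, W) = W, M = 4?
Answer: 2291022572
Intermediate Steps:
v(D) = 2*D (v(D) = D + D = 2*D)
y(R) = -152 (y(R) = -38*4 = -19*8 = -152)
(y(186) + 43308)*(29819 - 42*(-554)) = (-152 + 43308)*(29819 - 42*(-554)) = 43156*(29819 + 23268) = 43156*53087 = 2291022572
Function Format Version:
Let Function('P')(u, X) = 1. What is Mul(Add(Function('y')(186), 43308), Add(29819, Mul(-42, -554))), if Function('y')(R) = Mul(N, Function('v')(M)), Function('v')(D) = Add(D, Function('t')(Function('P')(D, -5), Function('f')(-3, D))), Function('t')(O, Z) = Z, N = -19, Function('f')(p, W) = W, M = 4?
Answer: 2291022572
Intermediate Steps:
Function('v')(D) = Mul(2, D) (Function('v')(D) = Add(D, D) = Mul(2, D))
Function('y')(R) = -152 (Function('y')(R) = Mul(-19, Mul(2, 4)) = Mul(-19, 8) = -152)
Mul(Add(Function('y')(186), 43308), Add(29819, Mul(-42, -554))) = Mul(Add(-152, 43308), Add(29819, Mul(-42, -554))) = Mul(43156, Add(29819, 23268)) = Mul(43156, 53087) = 2291022572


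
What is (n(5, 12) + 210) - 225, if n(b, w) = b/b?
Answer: -14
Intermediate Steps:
n(b, w) = 1
(n(5, 12) + 210) - 225 = (1 + 210) - 225 = 211 - 225 = -14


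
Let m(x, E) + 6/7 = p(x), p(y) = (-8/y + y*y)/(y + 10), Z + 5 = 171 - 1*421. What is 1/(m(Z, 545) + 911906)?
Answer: 8925/8136384631 ≈ 1.0969e-6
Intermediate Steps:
Z = -255 (Z = -5 + (171 - 1*421) = -5 + (171 - 421) = -5 - 250 = -255)
p(y) = (y**2 - 8/y)/(10 + y) (p(y) = (-8/y + y**2)/(10 + y) = (y**2 - 8/y)/(10 + y))
m(x, E) = -6/7 + (-8 + x**3)/(x*(10 + x))
1/(m(Z, 545) + 911906) = 1/((-8 + (-255)**3 - 6/7*(-255)*(10 - 255))/((-255)*(10 - 255)) + 911906) = 1/(-1/255*(-8 - 16581375 - 6/7*(-255)*(-245))/(-245) + 911906) = 1/(-1/255*(-1/245)*(-8 - 16581375 - 53550) + 911906) = 1/(-1/255*(-1/245)*(-16634933) + 911906) = 1/(-2376419/8925 + 911906) = 1/(8136384631/8925) = 8925/8136384631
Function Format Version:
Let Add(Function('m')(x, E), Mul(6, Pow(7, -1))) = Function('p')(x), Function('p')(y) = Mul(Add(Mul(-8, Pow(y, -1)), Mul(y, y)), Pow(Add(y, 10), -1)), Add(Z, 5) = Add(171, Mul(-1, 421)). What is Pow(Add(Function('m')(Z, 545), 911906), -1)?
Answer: Rational(8925, 8136384631) ≈ 1.0969e-6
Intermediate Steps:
Z = -255 (Z = Add(-5, Add(171, Mul(-1, 421))) = Add(-5, Add(171, -421)) = Add(-5, -250) = -255)
Function('p')(y) = Mul(Pow(Add(10, y), -1), Add(Pow(y, 2), Mul(-8, Pow(y, -1)))) (Function('p')(y) = Mul(Add(Mul(-8, Pow(y, -1)), Pow(y, 2)), Pow(Add(10, y), -1)) = Mul(Add(Pow(y, 2), Mul(-8, Pow(y, -1))), Pow(Add(10, y), -1)) = Mul(Pow(Add(10, y), -1), Add(Pow(y, 2), Mul(-8, Pow(y, -1)))))
Function('m')(x, E) = Add(Rational(-6, 7), Mul(Pow(x, -1), Pow(Add(10, x), -1), Add(-8, Pow(x, 3))))
Pow(Add(Function('m')(Z, 545), 911906), -1) = Pow(Add(Mul(Pow(-255, -1), Pow(Add(10, -255), -1), Add(-8, Pow(-255, 3), Mul(Rational(-6, 7), -255, Add(10, -255)))), 911906), -1) = Pow(Add(Mul(Rational(-1, 255), Pow(-245, -1), Add(-8, -16581375, Mul(Rational(-6, 7), -255, -245))), 911906), -1) = Pow(Add(Mul(Rational(-1, 255), Rational(-1, 245), Add(-8, -16581375, -53550)), 911906), -1) = Pow(Add(Mul(Rational(-1, 255), Rational(-1, 245), -16634933), 911906), -1) = Pow(Add(Rational(-2376419, 8925), 911906), -1) = Pow(Rational(8136384631, 8925), -1) = Rational(8925, 8136384631)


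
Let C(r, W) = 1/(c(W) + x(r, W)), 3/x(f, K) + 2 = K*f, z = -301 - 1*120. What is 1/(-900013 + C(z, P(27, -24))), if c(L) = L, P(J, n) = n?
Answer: -242445/218203661887 ≈ -1.1111e-6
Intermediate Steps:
z = -421 (z = -301 - 120 = -421)
x(f, K) = 3/(-2 + K*f)
C(r, W) = 1/(W + 3/(-2 + W*r))
1/(-900013 + C(z, P(27, -24))) = 1/(-900013 + (-2 - 24*(-421))/(3 - 24*(-2 - 24*(-421)))) = 1/(-900013 + (-2 + 10104)/(3 - 24*(-2 + 10104))) = 1/(-900013 + 10102/(3 - 24*10102)) = 1/(-900013 + 10102/(3 - 242448)) = 1/(-900013 + 10102/(-242445)) = 1/(-900013 - 1/242445*10102) = 1/(-900013 - 10102/242445) = 1/(-218203661887/242445) = -242445/218203661887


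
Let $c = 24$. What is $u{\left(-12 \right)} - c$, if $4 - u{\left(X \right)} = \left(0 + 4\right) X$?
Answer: $28$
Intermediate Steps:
$u{\left(X \right)} = 4 - 4 X$ ($u{\left(X \right)} = 4 - \left(0 + 4\right) X = 4 - 4 X$)
$u{\left(-12 \right)} - c = \left(4 - -48\right) - 24 = \left(4 + 48\right) - 24 = 52 - 24 = 28$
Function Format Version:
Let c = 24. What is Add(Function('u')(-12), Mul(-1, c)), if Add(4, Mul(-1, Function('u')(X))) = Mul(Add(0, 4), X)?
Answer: 28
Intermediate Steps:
Function('u')(X) = Add(4, Mul(-4, X)) (Function('u')(X) = Add(4, Mul(-1, Mul(Add(0, 4), X))) = Add(4, Mul(-1, Mul(4, X))) = Add(4, Mul(-4, X)))
Add(Function('u')(-12), Mul(-1, c)) = Add(Add(4, Mul(-4, -12)), Mul(-1, 24)) = Add(Add(4, 48), -24) = Add(52, -24) = 28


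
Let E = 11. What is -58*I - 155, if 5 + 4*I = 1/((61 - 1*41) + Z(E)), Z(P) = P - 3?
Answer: -4649/56 ≈ -83.018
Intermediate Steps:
Z(P) = -3 + P
I = -139/112 (I = -5/4 + 1/(4*((61 - 1*41) + (-3 + 11))) = -5/4 + 1/(4*((61 - 41) + 8)) = -5/4 + 1/(4*(20 + 8)) = -5/4 + (1/4)/28 = -5/4 + (1/4)*(1/28) = -5/4 + 1/112 = -139/112 ≈ -1.2411)
-58*I - 155 = -58*(-139/112) - 155 = 4031/56 - 155 = -4649/56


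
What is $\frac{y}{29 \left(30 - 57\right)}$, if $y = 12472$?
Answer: $- \frac{12472}{783} \approx -15.928$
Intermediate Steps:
$\frac{y}{29 \left(30 - 57\right)} = \frac{12472}{29 \left(30 - 57\right)} = \frac{12472}{29 \left(-27\right)} = \frac{12472}{-783} = 12472 \left(- \frac{1}{783}\right) = - \frac{12472}{783}$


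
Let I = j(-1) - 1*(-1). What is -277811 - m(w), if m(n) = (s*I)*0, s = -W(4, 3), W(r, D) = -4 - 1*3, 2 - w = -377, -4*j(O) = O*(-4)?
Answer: -277811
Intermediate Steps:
j(O) = O (j(O) = -O*(-4)/4 = -(-1)*O = O)
w = 379 (w = 2 - 1*(-377) = 2 + 377 = 379)
W(r, D) = -7 (W(r, D) = -4 - 3 = -7)
I = 0 (I = -1 - 1*(-1) = -1 + 1 = 0)
s = 7 (s = -1*(-7) = 7)
m(n) = 0 (m(n) = (7*0)*0 = 0*0 = 0)
-277811 - m(w) = -277811 - 1*0 = -277811 + 0 = -277811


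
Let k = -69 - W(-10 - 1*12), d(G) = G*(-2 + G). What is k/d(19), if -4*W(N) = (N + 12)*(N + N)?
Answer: 41/323 ≈ 0.12694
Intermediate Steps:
W(N) = -N*(12 + N)/2 (W(N) = -(N + 12)*(N + N)/4 = -(12 + N)*2*N/4 = -N*(12 + N)/2)
k = 41 (k = -69 - (-1)*(-10 - 1*12)*(12 + (-10 - 1*12))/2 = -69 - (-1)*(-10 - 12)*(12 + (-10 - 12))/2 = -69 - (-1)*(-22)*(12 - 22)/2 = -69 - (-1)*(-22)*(-10)/2 = -69 - 1*(-110) = -69 + 110 = 41)
k/d(19) = 41/((19*(-2 + 19))) = 41/((19*17)) = 41/323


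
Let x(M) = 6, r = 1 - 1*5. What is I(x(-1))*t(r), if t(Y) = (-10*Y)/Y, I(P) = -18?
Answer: 180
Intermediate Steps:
r = -4 (r = 1 - 5 = -4)
t(Y) = -10
I(x(-1))*t(r) = -18*(-10) = 180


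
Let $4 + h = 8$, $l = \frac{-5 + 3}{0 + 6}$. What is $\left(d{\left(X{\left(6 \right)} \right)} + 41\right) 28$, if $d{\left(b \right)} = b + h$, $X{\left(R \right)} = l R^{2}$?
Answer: $924$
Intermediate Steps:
$l = - \frac{1}{3}$ ($l = - \frac{2}{6} = \left(-2\right) \frac{1}{6} = - \frac{1}{3} \approx -0.33333$)
$h = 4$ ($h = -4 + 8 = 4$)
$X{\left(R \right)} = - \frac{R^{2}}{3}$
$d{\left(b \right)} = 4 + b$ ($d{\left(b \right)} = b + 4 = 4 + b$)
$\left(d{\left(X{\left(6 \right)} \right)} + 41\right) 28 = \left(\left(4 - \frac{6^{2}}{3}\right) + 41\right) 28 = \left(\left(4 - 12\right) + 41\right) 28 = \left(-8 + 41\right) 28 = 33 \cdot 28 = 924$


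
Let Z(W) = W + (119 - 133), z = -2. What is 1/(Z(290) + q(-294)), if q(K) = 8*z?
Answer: 1/260 ≈ 0.0038462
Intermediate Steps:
Z(W) = -14 + W (Z(W) = W - 14 = -14 + W)
q(K) = -16 (q(K) = 8*(-2) = -16)
1/(Z(290) + q(-294)) = 1/((-14 + 290) - 16) = 1/(276 - 16) = 1/260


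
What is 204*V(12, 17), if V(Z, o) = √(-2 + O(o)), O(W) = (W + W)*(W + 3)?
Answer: 204*√678 ≈ 5311.8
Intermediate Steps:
O(W) = 2*W*(3 + W) (O(W) = (2*W)*(3 + W) = 2*W*(3 + W))
V(Z, o) = √(-2 + 2*o*(3 + o))
204*V(12, 17) = 204*(√2*√(-1 + 17*(3 + 17))) = 204*(√2*√(-1 + 17*20)) = 204*(√2*√(-1 + 340)) = 204*(√2*√339) = 204*√678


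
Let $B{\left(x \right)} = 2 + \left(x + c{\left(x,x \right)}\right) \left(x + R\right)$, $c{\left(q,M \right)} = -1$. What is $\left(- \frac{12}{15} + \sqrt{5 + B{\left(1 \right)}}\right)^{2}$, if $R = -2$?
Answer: $\frac{191}{25} - \frac{8 \sqrt{7}}{5} \approx 3.4068$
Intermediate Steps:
$B{\left(x \right)} = 2 + \left(-1 + x\right) \left(-2 + x\right)$ ($B{\left(x \right)} = 2 + \left(x - 1\right) \left(x - 2\right) = 2 + \left(-1 + x\right) \left(-2 + x\right)$)
$\left(- \frac{12}{15} + \sqrt{5 + B{\left(1 \right)}}\right)^{2} = \left(- \frac{12}{15} + \sqrt{5 + \left(4 + 1^{2} - 3\right)}\right)^{2} = \left(\left(-12\right) \frac{1}{15} + \sqrt{5 + \left(4 + 1 - 3\right)}\right)^{2} = \left(- \frac{4}{5} + \sqrt{5 + 2}\right)^{2} = \left(- \frac{4}{5} + \sqrt{7}\right)^{2}$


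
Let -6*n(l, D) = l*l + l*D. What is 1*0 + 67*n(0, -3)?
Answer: 0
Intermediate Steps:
n(l, D) = -l²/6 - D*l/6 (n(l, D) = -(l*l + l*D)/6 = -(l² + D*l)/6 = -l²/6 - D*l/6)
1*0 + 67*n(0, -3) = 1*0 + 67*(-⅙*0*(-3 + 0)) = 0 + 67*(-⅙*0*(-3)) = 0 + 67*0 = 0 + 0 = 0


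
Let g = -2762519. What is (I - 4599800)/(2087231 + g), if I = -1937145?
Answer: 6536945/675288 ≈ 9.6802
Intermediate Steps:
(I - 4599800)/(2087231 + g) = (-1937145 - 4599800)/(2087231 - 2762519) = -6536945/(-675288) = -6536945*(-1/675288) = 6536945/675288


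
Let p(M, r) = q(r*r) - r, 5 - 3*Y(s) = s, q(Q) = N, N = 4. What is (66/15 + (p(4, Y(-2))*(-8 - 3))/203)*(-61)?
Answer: -800503/3045 ≈ -262.89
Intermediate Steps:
q(Q) = 4
Y(s) = 5/3 - s/3
p(M, r) = 4 - r
(66/15 + (p(4, Y(-2))*(-8 - 3))/203)*(-61) = (66/15 + ((4 - (5/3 - 1/3*(-2)))*(-8 - 3))/203)*(-61) = (66*(1/15) + ((4 - (5/3 + 2/3))*(-11))*(1/203))*(-61) = (22/5 + ((4 - 1*7/3)*(-11))*(1/203))*(-61) = (22/5 + ((4 - 7/3)*(-11))*(1/203))*(-61) = (22/5 + ((5/3)*(-11))*(1/203))*(-61) = (22/5 - 55/3*1/203)*(-61) = (22/5 - 55/609)*(-61) = (13123/3045)*(-61) = -800503/3045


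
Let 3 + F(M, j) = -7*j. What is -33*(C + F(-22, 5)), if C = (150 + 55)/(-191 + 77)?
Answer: 49907/38 ≈ 1313.3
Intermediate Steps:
F(M, j) = -3 - 7*j
C = -205/114 (C = 205/(-114) = 205*(-1/114) = -205/114 ≈ -1.7982)
-33*(C + F(-22, 5)) = -33*(-205/114 + (-3 - 7*5)) = -33*(-205/114 + (-3 - 35)) = -33*(-205/114 - 38) = -33*(-4537/114) = 49907/38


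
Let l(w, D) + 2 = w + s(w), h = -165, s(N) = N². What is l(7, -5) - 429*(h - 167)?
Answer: 142482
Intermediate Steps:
l(w, D) = -2 + w + w² (l(w, D) = -2 + (w + w²) = -2 + w + w²)
l(7, -5) - 429*(h - 167) = (-2 + 7 + 7²) - 429*(-165 - 167) = (-2 + 7 + 49) - 429*(-332) = 54 + 142428 = 142482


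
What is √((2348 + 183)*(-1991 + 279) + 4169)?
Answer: I*√4328903 ≈ 2080.6*I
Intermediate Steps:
√((2348 + 183)*(-1991 + 279) + 4169) = √(2531*(-1712) + 4169) = √(-4333072 + 4169) = √(-4328903) = I*√4328903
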